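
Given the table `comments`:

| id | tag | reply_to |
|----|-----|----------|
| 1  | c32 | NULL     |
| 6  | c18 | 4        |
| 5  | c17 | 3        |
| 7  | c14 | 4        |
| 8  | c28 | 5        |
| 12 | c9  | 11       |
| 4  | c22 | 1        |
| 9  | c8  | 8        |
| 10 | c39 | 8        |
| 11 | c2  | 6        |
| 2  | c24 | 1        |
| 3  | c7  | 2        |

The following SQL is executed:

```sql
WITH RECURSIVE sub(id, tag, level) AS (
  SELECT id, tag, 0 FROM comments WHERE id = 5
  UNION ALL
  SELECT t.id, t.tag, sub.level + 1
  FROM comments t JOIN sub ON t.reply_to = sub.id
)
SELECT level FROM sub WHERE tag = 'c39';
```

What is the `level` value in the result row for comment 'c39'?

2

Base: id=5 (c17) at level 0.
Iteration 1: rows with reply_to in {5} -> c28 (id 8, level 1).
Iteration 2: rows with reply_to in {8} -> c8 (id 9, level 2), c39 (id 10, level 2).
Iteration 3: no rows with reply_to in {9,10}; recursion stops.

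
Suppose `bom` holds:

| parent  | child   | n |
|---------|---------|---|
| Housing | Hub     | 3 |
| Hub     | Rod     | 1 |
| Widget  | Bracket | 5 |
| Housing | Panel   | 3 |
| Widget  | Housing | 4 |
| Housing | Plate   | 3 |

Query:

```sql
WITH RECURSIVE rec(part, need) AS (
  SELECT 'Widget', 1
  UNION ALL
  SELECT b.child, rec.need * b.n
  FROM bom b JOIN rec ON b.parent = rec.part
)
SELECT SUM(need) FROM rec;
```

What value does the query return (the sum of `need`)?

Base: (Widget, need=1).
Iteration 1: components of {Widget} -> Bracket = 1*5 = 5, Housing = 1*4 = 4.
Iteration 2: components of {Bracket,Housing} -> Hub = 4*3 = 12, Panel = 4*3 = 12, Plate = 4*3 = 12.
Iteration 3: components of {Hub,Panel,Plate} -> Rod = 12*1 = 12.
Iteration 4: no further components; recursion stops.
SUM(need) = 1 + 5 + 4 + 12 + 12 + 12 + 12 = 58.

58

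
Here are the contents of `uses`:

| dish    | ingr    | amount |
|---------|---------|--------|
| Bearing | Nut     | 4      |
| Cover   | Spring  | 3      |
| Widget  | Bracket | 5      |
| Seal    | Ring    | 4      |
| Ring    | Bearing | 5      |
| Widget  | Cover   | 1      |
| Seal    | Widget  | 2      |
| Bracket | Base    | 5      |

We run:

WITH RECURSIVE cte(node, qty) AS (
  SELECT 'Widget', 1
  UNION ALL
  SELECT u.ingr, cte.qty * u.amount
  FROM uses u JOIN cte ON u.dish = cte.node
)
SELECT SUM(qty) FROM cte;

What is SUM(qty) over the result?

35

Base: (Widget, qty=1).
Iteration 1: components of {Widget} -> Bracket = 1*5 = 5, Cover = 1*1 = 1.
Iteration 2: components of {Bracket,Cover} -> Base = 5*5 = 25, Spring = 1*3 = 3.
Iteration 3: no further components; recursion stops.
SUM(qty) = 1 + 5 + 1 + 25 + 3 = 35.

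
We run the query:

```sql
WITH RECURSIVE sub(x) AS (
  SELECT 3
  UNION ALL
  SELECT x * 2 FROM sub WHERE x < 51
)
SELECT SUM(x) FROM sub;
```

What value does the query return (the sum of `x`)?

189

Base: x=3.
Iteration 1: 3 < 51 holds -> x = 3 * 2 = 6.
Iteration 2: 6 < 51 holds -> x = 6 * 2 = 12.
Iteration 3: 12 < 51 holds -> x = 12 * 2 = 24.
Iteration 4: 24 < 51 holds -> x = 24 * 2 = 48.
Iteration 5: 48 < 51 holds -> x = 48 * 2 = 96.
Iteration 6: 96 < 51 fails; recursion stops.
SUM(x) = 3 + 6 + 12 + 24 + 48 + 96 = 189.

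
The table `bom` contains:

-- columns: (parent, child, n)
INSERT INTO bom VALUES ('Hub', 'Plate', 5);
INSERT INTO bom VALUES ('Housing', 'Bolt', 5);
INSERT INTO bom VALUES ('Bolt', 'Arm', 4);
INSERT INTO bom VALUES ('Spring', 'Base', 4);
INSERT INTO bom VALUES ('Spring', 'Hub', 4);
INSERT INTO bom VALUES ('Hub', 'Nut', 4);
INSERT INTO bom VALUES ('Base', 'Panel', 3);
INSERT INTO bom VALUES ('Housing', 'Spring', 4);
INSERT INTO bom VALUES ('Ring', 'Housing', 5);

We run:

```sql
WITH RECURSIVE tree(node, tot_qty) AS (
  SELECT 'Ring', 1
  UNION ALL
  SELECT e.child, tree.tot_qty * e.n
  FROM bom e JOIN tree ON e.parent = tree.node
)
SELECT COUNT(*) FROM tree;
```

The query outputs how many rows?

Base: (Ring, tot_qty=1).
Iteration 1: components of {Ring} -> Housing = 1*5 = 5.
Iteration 2: components of {Housing} -> Bolt = 5*5 = 25, Spring = 5*4 = 20.
Iteration 3: components of {Bolt,Spring} -> Arm = 25*4 = 100, Base = 20*4 = 80, Hub = 20*4 = 80.
Iteration 4: components of {Arm,Base,Hub} -> Nut = 80*4 = 320, Panel = 80*3 = 240, Plate = 80*5 = 400.
Iteration 5: no further components; recursion stops.
Total rows emitted: 10.

10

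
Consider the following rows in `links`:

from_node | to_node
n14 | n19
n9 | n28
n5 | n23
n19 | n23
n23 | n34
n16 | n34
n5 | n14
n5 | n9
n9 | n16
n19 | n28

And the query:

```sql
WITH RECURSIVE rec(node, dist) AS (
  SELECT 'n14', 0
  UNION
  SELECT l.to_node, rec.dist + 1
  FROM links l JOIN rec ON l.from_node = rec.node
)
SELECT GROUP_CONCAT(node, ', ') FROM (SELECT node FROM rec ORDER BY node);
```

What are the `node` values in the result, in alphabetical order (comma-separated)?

Base: (n14, dist=0).
Iteration 1: edges from {n14} -> (n19, dist=1).
Iteration 2: edges from {n19} -> (n23, dist=2), (n28, dist=2).
Iteration 3: edges from {n23,n28} -> (n34, dist=3).
Iteration 4: no outgoing edges from {n34}; recursion stops.

n14, n19, n23, n28, n34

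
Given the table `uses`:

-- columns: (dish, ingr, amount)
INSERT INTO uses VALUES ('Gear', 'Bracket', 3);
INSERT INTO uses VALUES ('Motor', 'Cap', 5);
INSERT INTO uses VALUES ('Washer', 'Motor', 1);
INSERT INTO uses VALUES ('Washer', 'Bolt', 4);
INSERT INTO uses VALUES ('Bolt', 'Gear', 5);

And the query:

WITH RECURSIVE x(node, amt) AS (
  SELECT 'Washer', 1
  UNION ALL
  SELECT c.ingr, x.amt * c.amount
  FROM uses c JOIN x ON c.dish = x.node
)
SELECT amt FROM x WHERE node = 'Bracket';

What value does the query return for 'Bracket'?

Base: (Washer, amt=1).
Iteration 1: components of {Washer} -> Bolt = 1*4 = 4, Motor = 1*1 = 1.
Iteration 2: components of {Bolt,Motor} -> Cap = 1*5 = 5, Gear = 4*5 = 20.
Iteration 3: components of {Cap,Gear} -> Bracket = 20*3 = 60.
Iteration 4: no further components; recursion stops.

60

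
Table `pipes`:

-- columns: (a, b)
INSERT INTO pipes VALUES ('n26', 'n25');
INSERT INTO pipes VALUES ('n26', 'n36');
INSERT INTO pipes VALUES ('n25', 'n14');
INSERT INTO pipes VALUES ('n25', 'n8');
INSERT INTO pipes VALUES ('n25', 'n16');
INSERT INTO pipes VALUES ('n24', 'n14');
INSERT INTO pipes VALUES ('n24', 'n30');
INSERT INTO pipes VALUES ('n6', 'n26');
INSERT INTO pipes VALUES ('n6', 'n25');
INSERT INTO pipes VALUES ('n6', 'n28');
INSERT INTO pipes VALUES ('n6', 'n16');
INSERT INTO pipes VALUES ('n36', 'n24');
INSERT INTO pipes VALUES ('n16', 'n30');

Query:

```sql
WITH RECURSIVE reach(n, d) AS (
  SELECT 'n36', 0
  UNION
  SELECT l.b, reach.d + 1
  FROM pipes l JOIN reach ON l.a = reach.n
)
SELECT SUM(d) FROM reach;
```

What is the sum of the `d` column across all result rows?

5

Base: (n36, d=0).
Iteration 1: edges from {n36} -> (n24, d=1).
Iteration 2: edges from {n24} -> (n14, d=2), (n30, d=2).
Iteration 3: no outgoing edges from {n14,n30}; recursion stops.
SUM(d) = 0 + 1 + 2 + 2 = 5.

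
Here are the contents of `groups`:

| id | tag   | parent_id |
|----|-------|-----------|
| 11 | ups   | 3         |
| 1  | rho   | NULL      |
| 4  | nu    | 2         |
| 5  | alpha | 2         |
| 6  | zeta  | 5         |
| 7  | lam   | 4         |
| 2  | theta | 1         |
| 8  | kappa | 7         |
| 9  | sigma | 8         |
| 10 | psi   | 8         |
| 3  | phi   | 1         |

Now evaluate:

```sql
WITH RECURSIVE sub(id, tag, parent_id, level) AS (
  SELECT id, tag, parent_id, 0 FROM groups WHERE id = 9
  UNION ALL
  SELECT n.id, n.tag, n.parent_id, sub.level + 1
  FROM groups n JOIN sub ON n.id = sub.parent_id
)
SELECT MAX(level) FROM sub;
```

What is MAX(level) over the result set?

Base: id=9 (sigma), parent_id=8, level 0.
Iteration 1: join on id=8 -> kappa (id 8, parent_id=7, level 1).
Iteration 2: join on id=7 -> lam (id 7, parent_id=4, level 2).
Iteration 3: join on id=4 -> nu (id 4, parent_id=2, level 3).
Iteration 4: join on id=2 -> theta (id 2, parent_id=1, level 4).
Iteration 5: join on id=1 -> rho (id 1, parent_id=NULL, level 5).
Iteration 6: parent_id is NULL; no match; recursion stops.
level values: 0, 1, 2, 3, 4, 5; the maximum is 5.

5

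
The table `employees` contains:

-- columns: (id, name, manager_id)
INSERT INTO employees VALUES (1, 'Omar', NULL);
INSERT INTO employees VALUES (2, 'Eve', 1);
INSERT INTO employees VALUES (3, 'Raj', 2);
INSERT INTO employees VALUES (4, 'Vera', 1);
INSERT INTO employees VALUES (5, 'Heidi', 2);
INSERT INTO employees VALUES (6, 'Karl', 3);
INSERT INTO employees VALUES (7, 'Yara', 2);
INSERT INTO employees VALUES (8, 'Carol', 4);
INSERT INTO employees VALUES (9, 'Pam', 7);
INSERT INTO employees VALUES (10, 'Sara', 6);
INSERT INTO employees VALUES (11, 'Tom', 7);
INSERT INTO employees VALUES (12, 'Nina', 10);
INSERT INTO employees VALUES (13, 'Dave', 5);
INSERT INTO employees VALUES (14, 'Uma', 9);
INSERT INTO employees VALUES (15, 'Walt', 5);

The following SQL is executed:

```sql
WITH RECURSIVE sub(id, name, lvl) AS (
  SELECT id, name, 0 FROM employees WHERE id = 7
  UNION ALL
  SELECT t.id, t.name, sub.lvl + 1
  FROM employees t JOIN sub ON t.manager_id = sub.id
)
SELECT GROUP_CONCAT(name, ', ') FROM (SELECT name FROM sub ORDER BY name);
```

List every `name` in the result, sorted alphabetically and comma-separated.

Base: id=7 (Yara) at lvl 0.
Iteration 1: rows with manager_id in {7} -> Pam (id 9, lvl 1), Tom (id 11, lvl 1).
Iteration 2: rows with manager_id in {9,11} -> Uma (id 14, lvl 2).
Iteration 3: no rows with manager_id in {14}; recursion stops.

Pam, Tom, Uma, Yara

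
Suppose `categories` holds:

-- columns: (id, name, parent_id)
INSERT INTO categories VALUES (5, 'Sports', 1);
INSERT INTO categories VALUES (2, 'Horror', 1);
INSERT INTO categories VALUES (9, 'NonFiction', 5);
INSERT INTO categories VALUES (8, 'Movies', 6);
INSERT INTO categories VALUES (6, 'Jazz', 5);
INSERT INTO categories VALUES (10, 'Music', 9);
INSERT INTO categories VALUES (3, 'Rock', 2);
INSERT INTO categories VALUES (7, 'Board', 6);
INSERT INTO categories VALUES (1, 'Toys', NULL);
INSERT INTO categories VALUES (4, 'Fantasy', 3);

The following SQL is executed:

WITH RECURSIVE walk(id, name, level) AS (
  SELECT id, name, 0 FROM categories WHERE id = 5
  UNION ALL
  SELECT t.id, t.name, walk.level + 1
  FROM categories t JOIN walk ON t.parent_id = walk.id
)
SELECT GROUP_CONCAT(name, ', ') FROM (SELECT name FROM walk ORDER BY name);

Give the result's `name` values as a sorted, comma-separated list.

Board, Jazz, Movies, Music, NonFiction, Sports

Base: id=5 (Sports) at level 0.
Iteration 1: rows with parent_id in {5} -> Jazz (id 6, level 1), NonFiction (id 9, level 1).
Iteration 2: rows with parent_id in {6,9} -> Board (id 7, level 2), Movies (id 8, level 2), Music (id 10, level 2).
Iteration 3: no rows with parent_id in {7,8,10}; recursion stops.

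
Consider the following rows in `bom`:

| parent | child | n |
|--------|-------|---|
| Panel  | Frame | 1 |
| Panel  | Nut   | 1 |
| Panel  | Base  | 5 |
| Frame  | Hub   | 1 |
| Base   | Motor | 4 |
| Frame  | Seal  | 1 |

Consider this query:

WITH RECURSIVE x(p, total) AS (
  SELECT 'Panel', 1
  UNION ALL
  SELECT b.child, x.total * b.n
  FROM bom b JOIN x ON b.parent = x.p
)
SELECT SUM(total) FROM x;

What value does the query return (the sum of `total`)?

Base: (Panel, total=1).
Iteration 1: components of {Panel} -> Base = 1*5 = 5, Frame = 1*1 = 1, Nut = 1*1 = 1.
Iteration 2: components of {Base,Frame,Nut} -> Hub = 1*1 = 1, Motor = 5*4 = 20, Seal = 1*1 = 1.
Iteration 3: no further components; recursion stops.
SUM(total) = 1 + 1 + 1 + 5 + 1 + 1 + 20 = 30.

30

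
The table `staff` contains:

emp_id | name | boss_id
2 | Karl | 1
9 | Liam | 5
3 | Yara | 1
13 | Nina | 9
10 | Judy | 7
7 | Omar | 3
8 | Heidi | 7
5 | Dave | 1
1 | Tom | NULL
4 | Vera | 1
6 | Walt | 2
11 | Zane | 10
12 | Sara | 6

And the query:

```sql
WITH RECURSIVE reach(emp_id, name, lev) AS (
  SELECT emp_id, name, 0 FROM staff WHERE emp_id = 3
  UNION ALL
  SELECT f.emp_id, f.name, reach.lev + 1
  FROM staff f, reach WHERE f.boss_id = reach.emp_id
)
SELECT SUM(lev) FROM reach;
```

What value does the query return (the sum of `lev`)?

Base: emp_id=3 (Yara) at lev 0.
Iteration 1: rows with boss_id in {3} -> Omar (id 7, lev 1).
Iteration 2: rows with boss_id in {7} -> Heidi (id 8, lev 2), Judy (id 10, lev 2).
Iteration 3: rows with boss_id in {8,10} -> Zane (id 11, lev 3).
Iteration 4: no rows with boss_id in {11}; recursion stops.
SUM(lev) = 0 + 1 + 2 + 2 + 3 = 8.

8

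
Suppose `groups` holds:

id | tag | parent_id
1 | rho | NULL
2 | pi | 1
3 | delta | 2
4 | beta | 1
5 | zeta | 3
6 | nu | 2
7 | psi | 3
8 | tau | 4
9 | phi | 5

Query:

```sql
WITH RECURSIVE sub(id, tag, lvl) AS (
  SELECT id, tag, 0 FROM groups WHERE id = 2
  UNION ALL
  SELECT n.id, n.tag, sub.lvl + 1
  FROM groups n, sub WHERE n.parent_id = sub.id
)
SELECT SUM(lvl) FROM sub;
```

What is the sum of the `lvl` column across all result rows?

9

Base: id=2 (pi) at lvl 0.
Iteration 1: rows with parent_id in {2} -> delta (id 3, lvl 1), nu (id 6, lvl 1).
Iteration 2: rows with parent_id in {3,6} -> zeta (id 5, lvl 2), psi (id 7, lvl 2).
Iteration 3: rows with parent_id in {5,7} -> phi (id 9, lvl 3).
Iteration 4: no rows with parent_id in {9}; recursion stops.
SUM(lvl) = 0 + 1 + 1 + 2 + 2 + 3 = 9.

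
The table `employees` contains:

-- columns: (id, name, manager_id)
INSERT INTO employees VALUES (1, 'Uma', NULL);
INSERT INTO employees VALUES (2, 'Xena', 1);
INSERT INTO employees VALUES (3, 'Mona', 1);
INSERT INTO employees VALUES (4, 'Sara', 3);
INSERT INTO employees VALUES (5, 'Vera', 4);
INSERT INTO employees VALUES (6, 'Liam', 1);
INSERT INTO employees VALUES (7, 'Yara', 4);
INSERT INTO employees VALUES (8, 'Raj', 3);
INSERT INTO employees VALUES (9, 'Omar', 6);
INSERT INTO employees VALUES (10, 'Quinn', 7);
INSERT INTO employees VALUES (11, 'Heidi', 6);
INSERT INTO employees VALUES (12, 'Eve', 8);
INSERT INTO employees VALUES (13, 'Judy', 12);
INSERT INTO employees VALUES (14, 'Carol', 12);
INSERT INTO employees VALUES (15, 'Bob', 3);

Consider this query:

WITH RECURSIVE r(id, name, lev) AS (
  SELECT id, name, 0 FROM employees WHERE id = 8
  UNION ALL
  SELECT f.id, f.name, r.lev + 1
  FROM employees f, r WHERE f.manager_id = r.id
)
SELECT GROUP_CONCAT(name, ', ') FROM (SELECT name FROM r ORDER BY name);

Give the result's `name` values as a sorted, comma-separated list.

Carol, Eve, Judy, Raj

Base: id=8 (Raj) at lev 0.
Iteration 1: rows with manager_id in {8} -> Eve (id 12, lev 1).
Iteration 2: rows with manager_id in {12} -> Judy (id 13, lev 2), Carol (id 14, lev 2).
Iteration 3: no rows with manager_id in {13,14}; recursion stops.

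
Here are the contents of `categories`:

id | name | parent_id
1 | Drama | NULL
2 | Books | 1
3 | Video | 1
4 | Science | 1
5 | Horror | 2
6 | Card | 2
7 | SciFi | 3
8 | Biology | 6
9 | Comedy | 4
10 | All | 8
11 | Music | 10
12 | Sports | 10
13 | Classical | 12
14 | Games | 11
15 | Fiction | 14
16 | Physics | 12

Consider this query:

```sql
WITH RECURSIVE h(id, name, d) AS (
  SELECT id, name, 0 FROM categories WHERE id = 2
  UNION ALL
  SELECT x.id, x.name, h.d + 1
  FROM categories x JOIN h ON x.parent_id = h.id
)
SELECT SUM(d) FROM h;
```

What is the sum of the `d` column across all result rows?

36

Base: id=2 (Books) at d 0.
Iteration 1: rows with parent_id in {2} -> Horror (id 5, d 1), Card (id 6, d 1).
Iteration 2: rows with parent_id in {5,6} -> Biology (id 8, d 2).
Iteration 3: rows with parent_id in {8} -> All (id 10, d 3).
Iteration 4: rows with parent_id in {10} -> Music (id 11, d 4), Sports (id 12, d 4).
Iteration 5: rows with parent_id in {11,12} -> Classical (id 13, d 5), Games (id 14, d 5), Physics (id 16, d 5).
Iteration 6: rows with parent_id in {13,14,16} -> Fiction (id 15, d 6).
Iteration 7: no rows with parent_id in {15}; recursion stops.
SUM(d) = 0 + 1 + 1 + 2 + 3 + 4 + 4 + 5 + 5 + 5 + 6 = 36.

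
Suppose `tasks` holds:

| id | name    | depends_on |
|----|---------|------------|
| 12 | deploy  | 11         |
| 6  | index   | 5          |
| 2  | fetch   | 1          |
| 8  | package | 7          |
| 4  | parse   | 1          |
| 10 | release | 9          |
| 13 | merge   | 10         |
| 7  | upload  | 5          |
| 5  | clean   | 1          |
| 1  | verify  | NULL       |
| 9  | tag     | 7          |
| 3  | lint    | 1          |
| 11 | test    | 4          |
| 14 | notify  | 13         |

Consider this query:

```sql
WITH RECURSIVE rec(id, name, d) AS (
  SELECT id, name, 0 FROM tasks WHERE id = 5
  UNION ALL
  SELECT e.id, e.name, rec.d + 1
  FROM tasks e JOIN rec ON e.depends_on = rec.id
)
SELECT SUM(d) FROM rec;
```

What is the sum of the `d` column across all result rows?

Base: id=5 (clean) at d 0.
Iteration 1: rows with depends_on in {5} -> index (id 6, d 1), upload (id 7, d 1).
Iteration 2: rows with depends_on in {6,7} -> package (id 8, d 2), tag (id 9, d 2).
Iteration 3: rows with depends_on in {8,9} -> release (id 10, d 3).
Iteration 4: rows with depends_on in {10} -> merge (id 13, d 4).
Iteration 5: rows with depends_on in {13} -> notify (id 14, d 5).
Iteration 6: no rows with depends_on in {14}; recursion stops.
SUM(d) = 0 + 1 + 1 + 2 + 2 + 3 + 4 + 5 = 18.

18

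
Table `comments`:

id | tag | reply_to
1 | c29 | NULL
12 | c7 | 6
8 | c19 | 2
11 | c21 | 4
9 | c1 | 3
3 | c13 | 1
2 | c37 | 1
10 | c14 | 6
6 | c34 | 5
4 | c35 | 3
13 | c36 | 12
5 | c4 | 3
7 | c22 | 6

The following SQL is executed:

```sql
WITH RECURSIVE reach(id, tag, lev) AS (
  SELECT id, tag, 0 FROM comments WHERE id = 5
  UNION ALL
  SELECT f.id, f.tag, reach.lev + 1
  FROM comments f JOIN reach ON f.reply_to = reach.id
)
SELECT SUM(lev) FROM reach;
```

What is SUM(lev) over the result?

Base: id=5 (c4) at lev 0.
Iteration 1: rows with reply_to in {5} -> c34 (id 6, lev 1).
Iteration 2: rows with reply_to in {6} -> c22 (id 7, lev 2), c14 (id 10, lev 2), c7 (id 12, lev 2).
Iteration 3: rows with reply_to in {7,10,12} -> c36 (id 13, lev 3).
Iteration 4: no rows with reply_to in {13}; recursion stops.
SUM(lev) = 0 + 1 + 2 + 2 + 2 + 3 = 10.

10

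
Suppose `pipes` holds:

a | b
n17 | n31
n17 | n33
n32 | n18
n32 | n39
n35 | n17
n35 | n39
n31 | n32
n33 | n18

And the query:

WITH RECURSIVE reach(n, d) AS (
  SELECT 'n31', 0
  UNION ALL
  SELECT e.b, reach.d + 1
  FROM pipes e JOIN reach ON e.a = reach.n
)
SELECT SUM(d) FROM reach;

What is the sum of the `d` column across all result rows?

5

Base: (n31, d=0).
Iteration 1: edges from {n31} -> (n32, d=1).
Iteration 2: edges from {n32} -> (n18, d=2), (n39, d=2).
Iteration 3: no outgoing edges from {n18,n39}; recursion stops.
SUM(d) = 0 + 1 + 2 + 2 = 5.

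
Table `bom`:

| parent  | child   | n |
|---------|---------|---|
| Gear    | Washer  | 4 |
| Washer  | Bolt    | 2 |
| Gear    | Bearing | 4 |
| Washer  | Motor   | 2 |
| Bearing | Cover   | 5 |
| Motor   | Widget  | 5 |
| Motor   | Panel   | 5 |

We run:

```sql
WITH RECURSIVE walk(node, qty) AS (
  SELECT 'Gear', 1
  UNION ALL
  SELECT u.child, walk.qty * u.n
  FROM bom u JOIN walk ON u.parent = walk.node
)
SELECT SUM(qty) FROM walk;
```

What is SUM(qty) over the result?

Base: (Gear, qty=1).
Iteration 1: components of {Gear} -> Bearing = 1*4 = 4, Washer = 1*4 = 4.
Iteration 2: components of {Bearing,Washer} -> Bolt = 4*2 = 8, Cover = 4*5 = 20, Motor = 4*2 = 8.
Iteration 3: components of {Bolt,Cover,Motor} -> Panel = 8*5 = 40, Widget = 8*5 = 40.
Iteration 4: no further components; recursion stops.
SUM(qty) = 1 + 4 + 4 + 8 + 8 + 20 + 40 + 40 = 125.

125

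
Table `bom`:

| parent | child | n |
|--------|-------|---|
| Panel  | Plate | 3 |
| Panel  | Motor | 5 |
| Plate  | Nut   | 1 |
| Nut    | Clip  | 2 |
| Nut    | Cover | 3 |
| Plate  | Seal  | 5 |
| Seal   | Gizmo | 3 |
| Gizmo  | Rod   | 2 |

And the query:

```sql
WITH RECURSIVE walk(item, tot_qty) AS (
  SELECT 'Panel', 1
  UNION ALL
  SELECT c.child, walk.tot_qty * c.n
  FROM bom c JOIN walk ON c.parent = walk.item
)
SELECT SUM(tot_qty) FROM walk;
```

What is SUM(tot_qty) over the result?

Base: (Panel, tot_qty=1).
Iteration 1: components of {Panel} -> Motor = 1*5 = 5, Plate = 1*3 = 3.
Iteration 2: components of {Motor,Plate} -> Nut = 3*1 = 3, Seal = 3*5 = 15.
Iteration 3: components of {Nut,Seal} -> Clip = 3*2 = 6, Cover = 3*3 = 9, Gizmo = 15*3 = 45.
Iteration 4: components of {Clip,Cover,Gizmo} -> Rod = 45*2 = 90.
Iteration 5: no further components; recursion stops.
SUM(tot_qty) = 1 + 3 + 5 + 3 + 15 + 6 + 9 + 45 + 90 = 177.

177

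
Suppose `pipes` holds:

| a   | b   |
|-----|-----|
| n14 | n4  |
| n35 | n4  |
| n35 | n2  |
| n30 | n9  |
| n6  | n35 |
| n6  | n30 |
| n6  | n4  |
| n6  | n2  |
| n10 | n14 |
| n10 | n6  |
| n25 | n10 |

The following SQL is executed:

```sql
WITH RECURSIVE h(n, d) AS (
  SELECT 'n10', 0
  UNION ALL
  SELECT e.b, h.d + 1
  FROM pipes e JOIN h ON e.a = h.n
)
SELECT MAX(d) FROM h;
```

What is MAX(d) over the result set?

Base: (n10, d=0).
Iteration 1: edges from {n10} -> (n14, d=1), (n6, d=1).
Iteration 2: edges from {n14,n6} -> (n2, d=2), (n30, d=2), (n35, d=2), (n4, d=2) x2. [UNION ALL keeps all 5 new rows, including repeats]
Iteration 3: edges from {n2,n30,n35,n4} -> (n2, d=3), (n4, d=3), (n9, d=3).
Iteration 4: no outgoing edges from {n2,n4,n9}; recursion stops.
d values: 0, 1, 1, 2, 2, 2, 2, 2, 3, 3, 3; the maximum is 3.

3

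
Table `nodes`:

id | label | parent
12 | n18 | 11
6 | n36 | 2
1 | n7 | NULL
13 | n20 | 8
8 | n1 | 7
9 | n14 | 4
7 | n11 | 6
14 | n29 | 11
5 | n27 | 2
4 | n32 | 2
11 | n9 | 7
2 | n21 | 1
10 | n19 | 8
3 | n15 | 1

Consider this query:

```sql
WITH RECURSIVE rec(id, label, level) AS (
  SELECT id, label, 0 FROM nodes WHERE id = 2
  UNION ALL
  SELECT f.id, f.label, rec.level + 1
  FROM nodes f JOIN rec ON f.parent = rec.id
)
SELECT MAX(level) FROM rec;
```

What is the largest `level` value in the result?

Base: id=2 (n21) at level 0.
Iteration 1: rows with parent in {2} -> n32 (id 4, level 1), n27 (id 5, level 1), n36 (id 6, level 1).
Iteration 2: rows with parent in {4,5,6} -> n11 (id 7, level 2), n14 (id 9, level 2).
Iteration 3: rows with parent in {7,9} -> n1 (id 8, level 3), n9 (id 11, level 3).
Iteration 4: rows with parent in {8,11} -> n19 (id 10, level 4), n18 (id 12, level 4), n20 (id 13, level 4), n29 (id 14, level 4).
Iteration 5: no rows with parent in {10,12,13,14}; recursion stops.
level values: 0, 1, 1, 1, 2, 2, 3, 3, 4, 4, 4, 4; the maximum is 4.

4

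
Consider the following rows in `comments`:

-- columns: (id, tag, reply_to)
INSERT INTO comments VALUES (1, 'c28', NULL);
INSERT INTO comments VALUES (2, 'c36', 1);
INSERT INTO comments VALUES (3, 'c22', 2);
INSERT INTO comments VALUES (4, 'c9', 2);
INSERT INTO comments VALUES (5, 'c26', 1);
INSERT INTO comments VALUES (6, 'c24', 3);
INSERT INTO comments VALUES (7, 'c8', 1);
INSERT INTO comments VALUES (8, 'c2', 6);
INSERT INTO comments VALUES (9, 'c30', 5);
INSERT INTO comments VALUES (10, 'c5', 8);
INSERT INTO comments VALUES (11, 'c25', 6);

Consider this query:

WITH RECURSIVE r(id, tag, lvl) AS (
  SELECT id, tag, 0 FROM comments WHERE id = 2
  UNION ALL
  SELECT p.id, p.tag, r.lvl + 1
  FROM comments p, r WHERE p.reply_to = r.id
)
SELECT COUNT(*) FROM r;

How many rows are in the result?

Base: id=2 (c36) at lvl 0.
Iteration 1: rows with reply_to in {2} -> c22 (id 3, lvl 1), c9 (id 4, lvl 1).
Iteration 2: rows with reply_to in {3,4} -> c24 (id 6, lvl 2).
Iteration 3: rows with reply_to in {6} -> c2 (id 8, lvl 3), c25 (id 11, lvl 3).
Iteration 4: rows with reply_to in {8,11} -> c5 (id 10, lvl 4).
Iteration 5: no rows with reply_to in {10}; recursion stops.
Total rows emitted: 7.

7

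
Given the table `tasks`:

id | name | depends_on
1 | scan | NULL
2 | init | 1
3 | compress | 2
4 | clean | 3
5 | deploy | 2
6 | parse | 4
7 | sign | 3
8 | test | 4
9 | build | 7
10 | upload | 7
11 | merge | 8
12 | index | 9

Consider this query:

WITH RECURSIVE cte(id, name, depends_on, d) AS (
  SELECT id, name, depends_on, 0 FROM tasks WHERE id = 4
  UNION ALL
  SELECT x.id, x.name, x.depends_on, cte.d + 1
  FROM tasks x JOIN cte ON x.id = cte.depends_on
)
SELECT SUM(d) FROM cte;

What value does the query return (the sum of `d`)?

Base: id=4 (clean), depends_on=3, d 0.
Iteration 1: join on id=3 -> compress (id 3, depends_on=2, d 1).
Iteration 2: join on id=2 -> init (id 2, depends_on=1, d 2).
Iteration 3: join on id=1 -> scan (id 1, depends_on=NULL, d 3).
Iteration 4: depends_on is NULL; no match; recursion stops.
SUM(d) = 0 + 1 + 2 + 3 = 6.

6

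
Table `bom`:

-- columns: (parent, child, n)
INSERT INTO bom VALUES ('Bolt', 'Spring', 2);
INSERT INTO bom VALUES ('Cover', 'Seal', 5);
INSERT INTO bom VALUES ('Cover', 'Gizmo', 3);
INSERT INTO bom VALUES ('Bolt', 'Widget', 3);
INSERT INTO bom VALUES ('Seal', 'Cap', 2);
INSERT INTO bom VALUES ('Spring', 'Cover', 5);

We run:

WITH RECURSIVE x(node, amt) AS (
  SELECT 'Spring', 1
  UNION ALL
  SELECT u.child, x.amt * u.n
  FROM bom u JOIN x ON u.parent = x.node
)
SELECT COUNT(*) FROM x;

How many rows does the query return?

Base: (Spring, amt=1).
Iteration 1: components of {Spring} -> Cover = 1*5 = 5.
Iteration 2: components of {Cover} -> Gizmo = 5*3 = 15, Seal = 5*5 = 25.
Iteration 3: components of {Gizmo,Seal} -> Cap = 25*2 = 50.
Iteration 4: no further components; recursion stops.
Total rows emitted: 5.

5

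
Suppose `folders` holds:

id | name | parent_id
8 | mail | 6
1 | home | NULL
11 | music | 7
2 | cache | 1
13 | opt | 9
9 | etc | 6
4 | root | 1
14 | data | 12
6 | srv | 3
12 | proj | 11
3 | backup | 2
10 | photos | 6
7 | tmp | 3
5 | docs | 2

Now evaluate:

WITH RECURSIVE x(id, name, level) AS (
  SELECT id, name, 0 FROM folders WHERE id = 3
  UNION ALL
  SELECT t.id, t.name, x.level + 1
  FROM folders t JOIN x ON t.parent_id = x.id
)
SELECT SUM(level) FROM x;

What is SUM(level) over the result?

20

Base: id=3 (backup) at level 0.
Iteration 1: rows with parent_id in {3} -> srv (id 6, level 1), tmp (id 7, level 1).
Iteration 2: rows with parent_id in {6,7} -> mail (id 8, level 2), etc (id 9, level 2), photos (id 10, level 2), music (id 11, level 2).
Iteration 3: rows with parent_id in {8,9,10,11} -> proj (id 12, level 3), opt (id 13, level 3).
Iteration 4: rows with parent_id in {12,13} -> data (id 14, level 4).
Iteration 5: no rows with parent_id in {14}; recursion stops.
SUM(level) = 0 + 1 + 1 + 2 + 2 + 2 + 2 + 3 + 3 + 4 = 20.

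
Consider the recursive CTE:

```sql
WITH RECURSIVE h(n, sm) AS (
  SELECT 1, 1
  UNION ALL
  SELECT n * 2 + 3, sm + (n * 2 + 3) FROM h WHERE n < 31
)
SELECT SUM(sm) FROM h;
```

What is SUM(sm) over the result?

Base: n=1, sm=1.
Iteration 1: 1 < 31 holds -> n = 1 * 2 + 3 = 5, sm = 1 + 5 = 6.
Iteration 2: 5 < 31 holds -> n = 5 * 2 + 3 = 13, sm = 6 + 13 = 19.
Iteration 3: 13 < 31 holds -> n = 13 * 2 + 3 = 29, sm = 19 + 29 = 48.
Iteration 4: 29 < 31 holds -> n = 29 * 2 + 3 = 61, sm = 48 + 61 = 109.
Iteration 5: 61 < 31 fails; recursion stops.
SUM(sm) = 1 + 6 + 19 + 48 + 109 = 183.

183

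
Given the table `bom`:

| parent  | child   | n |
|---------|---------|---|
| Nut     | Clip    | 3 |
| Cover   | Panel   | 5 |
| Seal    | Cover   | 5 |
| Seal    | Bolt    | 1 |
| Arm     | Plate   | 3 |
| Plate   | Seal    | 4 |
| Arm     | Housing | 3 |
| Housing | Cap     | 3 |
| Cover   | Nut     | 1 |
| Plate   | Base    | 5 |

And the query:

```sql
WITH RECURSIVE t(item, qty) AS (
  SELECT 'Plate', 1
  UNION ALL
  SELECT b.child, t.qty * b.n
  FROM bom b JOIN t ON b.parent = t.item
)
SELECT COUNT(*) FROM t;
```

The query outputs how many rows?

Base: (Plate, qty=1).
Iteration 1: components of {Plate} -> Base = 1*5 = 5, Seal = 1*4 = 4.
Iteration 2: components of {Base,Seal} -> Bolt = 4*1 = 4, Cover = 4*5 = 20.
Iteration 3: components of {Bolt,Cover} -> Nut = 20*1 = 20, Panel = 20*5 = 100.
Iteration 4: components of {Nut,Panel} -> Clip = 20*3 = 60.
Iteration 5: no further components; recursion stops.
Total rows emitted: 8.

8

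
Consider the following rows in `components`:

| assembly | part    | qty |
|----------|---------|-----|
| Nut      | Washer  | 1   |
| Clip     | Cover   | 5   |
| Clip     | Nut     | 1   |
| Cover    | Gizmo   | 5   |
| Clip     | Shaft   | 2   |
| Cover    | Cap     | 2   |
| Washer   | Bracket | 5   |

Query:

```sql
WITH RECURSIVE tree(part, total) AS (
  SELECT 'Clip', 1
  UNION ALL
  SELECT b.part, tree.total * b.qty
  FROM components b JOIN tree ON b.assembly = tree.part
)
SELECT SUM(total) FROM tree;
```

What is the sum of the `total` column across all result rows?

Base: (Clip, total=1).
Iteration 1: components of {Clip} -> Cover = 1*5 = 5, Nut = 1*1 = 1, Shaft = 1*2 = 2.
Iteration 2: components of {Cover,Nut,Shaft} -> Cap = 5*2 = 10, Gizmo = 5*5 = 25, Washer = 1*1 = 1.
Iteration 3: components of {Cap,Gizmo,Washer} -> Bracket = 1*5 = 5.
Iteration 4: no further components; recursion stops.
SUM(total) = 1 + 2 + 5 + 1 + 25 + 10 + 1 + 5 = 50.

50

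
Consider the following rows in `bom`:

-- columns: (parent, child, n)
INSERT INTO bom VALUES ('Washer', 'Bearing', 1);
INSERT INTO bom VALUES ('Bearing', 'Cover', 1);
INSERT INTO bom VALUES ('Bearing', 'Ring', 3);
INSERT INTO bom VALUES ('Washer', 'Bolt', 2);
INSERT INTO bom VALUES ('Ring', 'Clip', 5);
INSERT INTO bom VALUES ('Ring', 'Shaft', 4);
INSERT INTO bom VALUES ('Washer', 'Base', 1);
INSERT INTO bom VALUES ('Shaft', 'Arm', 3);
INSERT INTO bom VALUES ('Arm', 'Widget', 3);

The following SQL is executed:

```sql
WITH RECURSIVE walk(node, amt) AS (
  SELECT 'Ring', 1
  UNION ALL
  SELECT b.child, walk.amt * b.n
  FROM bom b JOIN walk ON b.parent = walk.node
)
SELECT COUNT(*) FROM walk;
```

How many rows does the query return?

Base: (Ring, amt=1).
Iteration 1: components of {Ring} -> Clip = 1*5 = 5, Shaft = 1*4 = 4.
Iteration 2: components of {Clip,Shaft} -> Arm = 4*3 = 12.
Iteration 3: components of {Arm} -> Widget = 12*3 = 36.
Iteration 4: no further components; recursion stops.
Total rows emitted: 5.

5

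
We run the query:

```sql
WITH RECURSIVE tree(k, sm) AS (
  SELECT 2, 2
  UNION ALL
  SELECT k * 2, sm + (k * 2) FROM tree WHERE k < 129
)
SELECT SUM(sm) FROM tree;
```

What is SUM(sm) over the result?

Base: k=2, sm=2.
Iteration 1: 2 < 129 holds -> k = 2 * 2 = 4, sm = 2 + 4 = 6.
Iteration 2: 4 < 129 holds -> k = 4 * 2 = 8, sm = 6 + 8 = 14.
Iteration 3: 8 < 129 holds -> k = 8 * 2 = 16, sm = 14 + 16 = 30.
Iteration 4: 16 < 129 holds -> k = 16 * 2 = 32, sm = 30 + 32 = 62.
Iteration 5: 32 < 129 holds -> k = 32 * 2 = 64, sm = 62 + 64 = 126.
Iteration 6: 64 < 129 holds -> k = 64 * 2 = 128, sm = 126 + 128 = 254.
Iteration 7: 128 < 129 holds -> k = 128 * 2 = 256, sm = 254 + 256 = 510.
Iteration 8: 256 < 129 fails; recursion stops.
SUM(sm) = 2 + 6 + 14 + 30 + 62 + 126 + 254 + 510 = 1004.

1004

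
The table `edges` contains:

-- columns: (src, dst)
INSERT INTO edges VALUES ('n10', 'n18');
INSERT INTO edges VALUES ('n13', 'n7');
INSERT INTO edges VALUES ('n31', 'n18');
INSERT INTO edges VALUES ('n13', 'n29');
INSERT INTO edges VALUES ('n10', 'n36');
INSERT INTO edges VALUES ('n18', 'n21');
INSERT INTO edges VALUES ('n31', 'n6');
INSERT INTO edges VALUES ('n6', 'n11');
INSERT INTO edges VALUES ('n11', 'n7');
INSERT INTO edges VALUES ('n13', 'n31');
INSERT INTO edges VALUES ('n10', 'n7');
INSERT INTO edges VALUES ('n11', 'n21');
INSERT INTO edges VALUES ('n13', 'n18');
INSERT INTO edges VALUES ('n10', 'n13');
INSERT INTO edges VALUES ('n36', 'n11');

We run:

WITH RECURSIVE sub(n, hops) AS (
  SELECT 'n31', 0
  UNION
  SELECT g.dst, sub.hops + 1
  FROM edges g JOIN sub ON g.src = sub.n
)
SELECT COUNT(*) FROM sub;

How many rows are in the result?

Base: (n31, hops=0).
Iteration 1: edges from {n31} -> (n18, hops=1), (n6, hops=1).
Iteration 2: edges from {n18,n6} -> (n11, hops=2), (n21, hops=2).
Iteration 3: edges from {n11,n21} -> (n21, hops=3), (n7, hops=3).
Iteration 4: no outgoing edges from {n21,n7}; recursion stops.
Total rows emitted: 7.

7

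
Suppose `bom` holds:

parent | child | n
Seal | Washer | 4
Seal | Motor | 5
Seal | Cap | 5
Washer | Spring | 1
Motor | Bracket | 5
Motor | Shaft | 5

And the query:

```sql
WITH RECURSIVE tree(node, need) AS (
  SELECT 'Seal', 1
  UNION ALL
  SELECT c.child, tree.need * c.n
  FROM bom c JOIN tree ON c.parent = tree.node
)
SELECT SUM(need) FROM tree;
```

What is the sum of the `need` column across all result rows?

Base: (Seal, need=1).
Iteration 1: components of {Seal} -> Cap = 1*5 = 5, Motor = 1*5 = 5, Washer = 1*4 = 4.
Iteration 2: components of {Cap,Motor,Washer} -> Bracket = 5*5 = 25, Shaft = 5*5 = 25, Spring = 4*1 = 4.
Iteration 3: no further components; recursion stops.
SUM(need) = 1 + 4 + 5 + 5 + 4 + 25 + 25 = 69.

69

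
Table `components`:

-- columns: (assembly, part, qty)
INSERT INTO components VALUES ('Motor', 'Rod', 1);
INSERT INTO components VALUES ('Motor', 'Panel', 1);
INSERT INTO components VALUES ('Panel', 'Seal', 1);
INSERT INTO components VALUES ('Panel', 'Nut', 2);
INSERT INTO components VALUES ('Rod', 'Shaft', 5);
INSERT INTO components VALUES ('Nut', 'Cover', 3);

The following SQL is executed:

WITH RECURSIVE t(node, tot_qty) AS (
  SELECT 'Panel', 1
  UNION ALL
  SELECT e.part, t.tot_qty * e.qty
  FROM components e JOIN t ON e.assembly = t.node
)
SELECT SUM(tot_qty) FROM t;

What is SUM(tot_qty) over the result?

Base: (Panel, tot_qty=1).
Iteration 1: components of {Panel} -> Nut = 1*2 = 2, Seal = 1*1 = 1.
Iteration 2: components of {Nut,Seal} -> Cover = 2*3 = 6.
Iteration 3: no further components; recursion stops.
SUM(tot_qty) = 1 + 1 + 2 + 6 = 10.

10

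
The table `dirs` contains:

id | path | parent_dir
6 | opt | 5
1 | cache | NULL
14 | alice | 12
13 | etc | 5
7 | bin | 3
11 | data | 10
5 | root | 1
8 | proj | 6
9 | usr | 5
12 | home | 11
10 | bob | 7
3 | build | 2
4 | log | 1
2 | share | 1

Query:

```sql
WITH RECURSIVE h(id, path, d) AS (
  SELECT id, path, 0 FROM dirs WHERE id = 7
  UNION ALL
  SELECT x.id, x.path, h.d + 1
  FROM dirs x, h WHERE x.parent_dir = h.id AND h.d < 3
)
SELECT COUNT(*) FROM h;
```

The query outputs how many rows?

4

Base: id=7 (bin) at d 0.
Iteration 1: rows with parent_dir in {7} -> bob (id 10, d 1).
Iteration 2: rows with parent_dir in {10} -> data (id 11, d 2).
Iteration 3: rows with parent_dir in {11} -> home (id 12, d 3).
Iteration 4: d < 3 fails for all current rows; recursion stops.
Total rows emitted: 4.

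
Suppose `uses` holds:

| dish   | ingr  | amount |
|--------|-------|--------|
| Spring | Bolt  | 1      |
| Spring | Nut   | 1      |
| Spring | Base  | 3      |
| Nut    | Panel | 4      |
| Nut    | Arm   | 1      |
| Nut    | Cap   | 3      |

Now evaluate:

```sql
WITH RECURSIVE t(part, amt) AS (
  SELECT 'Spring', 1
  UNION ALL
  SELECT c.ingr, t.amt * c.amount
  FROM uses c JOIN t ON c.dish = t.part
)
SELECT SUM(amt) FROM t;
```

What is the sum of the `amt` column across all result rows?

14

Base: (Spring, amt=1).
Iteration 1: components of {Spring} -> Base = 1*3 = 3, Bolt = 1*1 = 1, Nut = 1*1 = 1.
Iteration 2: components of {Base,Bolt,Nut} -> Arm = 1*1 = 1, Cap = 1*3 = 3, Panel = 1*4 = 4.
Iteration 3: no further components; recursion stops.
SUM(amt) = 1 + 1 + 1 + 3 + 4 + 1 + 3 = 14.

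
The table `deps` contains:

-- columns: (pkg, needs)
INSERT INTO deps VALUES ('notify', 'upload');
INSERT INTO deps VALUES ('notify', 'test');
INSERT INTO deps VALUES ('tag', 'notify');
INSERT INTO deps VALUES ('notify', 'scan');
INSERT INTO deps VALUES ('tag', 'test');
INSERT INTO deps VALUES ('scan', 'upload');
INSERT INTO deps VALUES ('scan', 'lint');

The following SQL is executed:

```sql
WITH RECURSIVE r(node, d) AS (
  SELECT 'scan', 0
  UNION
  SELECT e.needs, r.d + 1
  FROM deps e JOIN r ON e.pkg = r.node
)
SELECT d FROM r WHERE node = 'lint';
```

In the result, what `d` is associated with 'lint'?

1

Base: (scan, d=0).
Iteration 1: edges from {scan} -> (lint, d=1), (upload, d=1).
Iteration 2: no outgoing edges from {lint,upload}; recursion stops.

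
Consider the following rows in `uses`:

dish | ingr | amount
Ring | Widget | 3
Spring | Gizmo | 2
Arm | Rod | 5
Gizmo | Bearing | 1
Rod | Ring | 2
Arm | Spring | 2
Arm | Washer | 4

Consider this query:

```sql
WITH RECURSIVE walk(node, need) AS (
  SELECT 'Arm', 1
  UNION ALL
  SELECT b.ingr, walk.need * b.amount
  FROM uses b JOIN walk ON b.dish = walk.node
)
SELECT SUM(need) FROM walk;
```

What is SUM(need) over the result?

60

Base: (Arm, need=1).
Iteration 1: components of {Arm} -> Rod = 1*5 = 5, Spring = 1*2 = 2, Washer = 1*4 = 4.
Iteration 2: components of {Rod,Spring,Washer} -> Gizmo = 2*2 = 4, Ring = 5*2 = 10.
Iteration 3: components of {Gizmo,Ring} -> Bearing = 4*1 = 4, Widget = 10*3 = 30.
Iteration 4: no further components; recursion stops.
SUM(need) = 1 + 5 + 2 + 4 + 10 + 4 + 30 + 4 = 60.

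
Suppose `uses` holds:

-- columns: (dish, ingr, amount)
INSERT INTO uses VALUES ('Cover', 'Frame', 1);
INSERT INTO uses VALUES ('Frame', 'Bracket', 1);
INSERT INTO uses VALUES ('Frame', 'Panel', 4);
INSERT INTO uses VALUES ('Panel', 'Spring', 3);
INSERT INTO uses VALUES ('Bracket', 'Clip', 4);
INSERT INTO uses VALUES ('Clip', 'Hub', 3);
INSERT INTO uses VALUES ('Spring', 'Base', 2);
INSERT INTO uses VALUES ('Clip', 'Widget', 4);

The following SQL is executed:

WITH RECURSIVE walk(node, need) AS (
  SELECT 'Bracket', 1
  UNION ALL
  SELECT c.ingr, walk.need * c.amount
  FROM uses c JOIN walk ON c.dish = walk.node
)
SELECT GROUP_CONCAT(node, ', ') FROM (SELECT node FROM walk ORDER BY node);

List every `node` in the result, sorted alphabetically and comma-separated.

Base: (Bracket, need=1).
Iteration 1: components of {Bracket} -> Clip = 1*4 = 4.
Iteration 2: components of {Clip} -> Hub = 4*3 = 12, Widget = 4*4 = 16.
Iteration 3: no further components; recursion stops.

Bracket, Clip, Hub, Widget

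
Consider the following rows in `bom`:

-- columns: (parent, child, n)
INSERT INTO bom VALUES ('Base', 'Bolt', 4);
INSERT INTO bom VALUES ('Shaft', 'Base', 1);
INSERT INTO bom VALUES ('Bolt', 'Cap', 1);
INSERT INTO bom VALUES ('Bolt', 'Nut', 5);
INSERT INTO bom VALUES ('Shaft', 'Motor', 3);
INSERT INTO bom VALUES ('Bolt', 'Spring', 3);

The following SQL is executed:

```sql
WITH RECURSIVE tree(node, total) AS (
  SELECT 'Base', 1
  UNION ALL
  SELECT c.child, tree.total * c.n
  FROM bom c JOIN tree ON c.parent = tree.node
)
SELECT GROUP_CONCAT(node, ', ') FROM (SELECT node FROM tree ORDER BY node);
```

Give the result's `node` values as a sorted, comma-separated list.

Base: (Base, total=1).
Iteration 1: components of {Base} -> Bolt = 1*4 = 4.
Iteration 2: components of {Bolt} -> Cap = 4*1 = 4, Nut = 4*5 = 20, Spring = 4*3 = 12.
Iteration 3: no further components; recursion stops.

Base, Bolt, Cap, Nut, Spring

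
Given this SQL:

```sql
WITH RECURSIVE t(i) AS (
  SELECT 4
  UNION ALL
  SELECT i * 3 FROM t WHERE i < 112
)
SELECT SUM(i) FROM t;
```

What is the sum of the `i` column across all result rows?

484

Base: i=4.
Iteration 1: 4 < 112 holds -> i = 4 * 3 = 12.
Iteration 2: 12 < 112 holds -> i = 12 * 3 = 36.
Iteration 3: 36 < 112 holds -> i = 36 * 3 = 108.
Iteration 4: 108 < 112 holds -> i = 108 * 3 = 324.
Iteration 5: 324 < 112 fails; recursion stops.
SUM(i) = 4 + 12 + 36 + 108 + 324 = 484.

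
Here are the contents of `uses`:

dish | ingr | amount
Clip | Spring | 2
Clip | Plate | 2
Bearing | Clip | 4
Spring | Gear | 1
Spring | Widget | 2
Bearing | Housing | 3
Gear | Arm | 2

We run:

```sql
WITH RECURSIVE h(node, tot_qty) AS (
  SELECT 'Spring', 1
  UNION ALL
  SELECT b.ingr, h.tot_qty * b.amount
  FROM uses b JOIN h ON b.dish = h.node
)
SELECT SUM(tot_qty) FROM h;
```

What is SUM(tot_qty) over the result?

6

Base: (Spring, tot_qty=1).
Iteration 1: components of {Spring} -> Gear = 1*1 = 1, Widget = 1*2 = 2.
Iteration 2: components of {Gear,Widget} -> Arm = 1*2 = 2.
Iteration 3: no further components; recursion stops.
SUM(tot_qty) = 1 + 1 + 2 + 2 = 6.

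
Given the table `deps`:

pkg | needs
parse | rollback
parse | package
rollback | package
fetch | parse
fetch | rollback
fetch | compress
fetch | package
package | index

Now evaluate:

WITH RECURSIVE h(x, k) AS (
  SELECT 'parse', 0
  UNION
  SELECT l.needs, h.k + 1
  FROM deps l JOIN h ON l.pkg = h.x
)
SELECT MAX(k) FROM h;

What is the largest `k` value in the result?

Base: (parse, k=0).
Iteration 1: edges from {parse} -> (package, k=1), (rollback, k=1).
Iteration 2: edges from {package,rollback} -> (index, k=2), (package, k=2).
Iteration 3: edges from {index,package} -> (index, k=3).
Iteration 4: no outgoing edges from {index}; recursion stops.
k values: 0, 1, 1, 2, 2, 3; the maximum is 3.

3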